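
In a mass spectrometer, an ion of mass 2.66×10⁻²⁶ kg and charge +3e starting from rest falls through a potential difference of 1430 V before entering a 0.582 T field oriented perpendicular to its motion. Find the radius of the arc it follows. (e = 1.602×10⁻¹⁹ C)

r ≈ 0.0216 m

Acceleration: |q|V = ½mv² ⇒ v = √(2|q|V/m) = √(2·4.806×10⁻¹⁹·1430/2.66×10⁻²⁶) ≈ 2.273×10⁵ m/s.
In the field: r = mv/(|q|B) = (2.66×10⁻²⁶)(2.273×10⁵)/((4.806×10⁻¹⁹)(0.582)) ≈ 0.0216 m.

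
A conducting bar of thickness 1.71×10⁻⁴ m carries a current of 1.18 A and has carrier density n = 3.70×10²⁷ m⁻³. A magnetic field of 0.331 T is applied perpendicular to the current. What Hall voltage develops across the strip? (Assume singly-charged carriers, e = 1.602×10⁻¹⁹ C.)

V_H = IB/(n e t).
V_H = (1.18)(0.331)/((3.70×10²⁷)(1.602×10⁻¹⁹)(1.71×10⁻⁴)) ≈ 3.85×10⁻⁶ V.

V_H ≈ 3.85×10⁻⁶ V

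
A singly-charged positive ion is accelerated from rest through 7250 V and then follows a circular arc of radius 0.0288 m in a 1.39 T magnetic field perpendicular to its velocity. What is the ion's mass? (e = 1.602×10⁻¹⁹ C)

Combine |q|V = ½mv² and r = mv/(|q|B): eliminate v to get m = qB²r²/(2V).
m = (1.602×10⁻¹⁹)(1.39)²(0.0288)²/(2·7250) ≈ 1.77×10⁻²⁶ kg.

m ≈ 1.77×10⁻²⁶ kg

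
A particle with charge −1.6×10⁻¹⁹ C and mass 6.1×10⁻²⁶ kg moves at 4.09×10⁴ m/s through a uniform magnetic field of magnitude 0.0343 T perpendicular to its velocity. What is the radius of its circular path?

The magnetic force provides the centripetal force: |q|vB = mv²/r.
r = mv/(|q|B) = (6.1×10⁻²⁶)(4.09×10⁴)/((1.6×10⁻¹⁹)(0.0343)) ≈ 0.455 m.

r ≈ 0.455 m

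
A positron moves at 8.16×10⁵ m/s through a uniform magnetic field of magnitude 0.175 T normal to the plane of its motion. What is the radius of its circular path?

r ≈ 2.65×10⁻⁵ m

The magnetic force provides the centripetal force: |q|vB = mv²/r.
r = mv/(|q|B) = (9.109×10⁻³¹)(8.16×10⁵)/((1.602×10⁻¹⁹)(0.175)) ≈ 2.65×10⁻⁵ m.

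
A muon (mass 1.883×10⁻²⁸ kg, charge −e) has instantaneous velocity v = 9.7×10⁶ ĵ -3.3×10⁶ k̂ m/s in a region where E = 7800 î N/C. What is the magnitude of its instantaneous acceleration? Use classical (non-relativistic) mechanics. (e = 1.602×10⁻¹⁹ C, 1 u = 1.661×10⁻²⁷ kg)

|a| ≈ 6.64×10¹² m/s²

Only an electric field acts, so F = qE = (−1.602×10⁻¹⁹ C)·(7800, 0, 0) = (-1.25×10⁻¹⁵, 0, 0) N.
|a| = |F|/m = 1.250×10⁻¹⁵/1.883×10⁻²⁸ ≈ 6.64×10¹² m/s².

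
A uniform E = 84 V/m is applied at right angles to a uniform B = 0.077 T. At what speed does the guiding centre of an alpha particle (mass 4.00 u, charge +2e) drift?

The E×B drift speed is v_d = E/B.
v_d = 84/0.077 = 1100 m/s.

v_d ≈ 1100 m/s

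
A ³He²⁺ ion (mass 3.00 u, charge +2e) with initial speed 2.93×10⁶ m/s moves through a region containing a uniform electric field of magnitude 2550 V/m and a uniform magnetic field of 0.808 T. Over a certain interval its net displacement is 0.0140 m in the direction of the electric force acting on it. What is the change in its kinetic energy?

ΔKE ≈ 1.14×10⁻¹⁷ J

The magnetic force is always ⟂ v and does no work; only the electric force changes KE.
ΔKE = F_E · d = |q|E d = (3.204×10⁻¹⁹)(2550)(0.0140) ≈ 1.14×10⁻¹⁷ J.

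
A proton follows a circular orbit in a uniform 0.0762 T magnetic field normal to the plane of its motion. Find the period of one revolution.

The cyclotron period depends only on m, q, B: T = 2πm/(|q|B).
T = 2π(1.673×10⁻²⁷)/((1.602×10⁻¹⁹)(0.0762)) ≈ 8.61×10⁻⁷ s.

T ≈ 8.61×10⁻⁷ s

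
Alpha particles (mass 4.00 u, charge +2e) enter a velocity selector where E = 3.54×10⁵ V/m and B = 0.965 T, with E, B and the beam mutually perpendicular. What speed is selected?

v = 3.67×10⁵ m/s

Straight-line motion ⇒ electric and magnetic forces cancel, so E = vB.
v = E/B = 3.54×10⁵/0.965 = 3.67×10⁵ m/s.
The result is independent of the particle's charge and mass.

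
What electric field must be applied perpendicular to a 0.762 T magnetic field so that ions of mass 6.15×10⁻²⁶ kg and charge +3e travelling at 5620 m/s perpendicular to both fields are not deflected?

E = 4280 V/m

For straight-line motion qE = qvB, so E = vB.
E = 5620 × 0.762 = 4280 V/m.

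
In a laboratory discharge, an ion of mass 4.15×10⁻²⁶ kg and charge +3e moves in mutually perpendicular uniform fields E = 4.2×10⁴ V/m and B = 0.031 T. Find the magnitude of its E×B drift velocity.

v_d ≈ 1.4×10⁶ m/s

The steady drift has the magnetic force balancing the electric force, so v_d = E/B.
v_d = 4.2×10⁴/0.031 = 1.4×10⁶ m/s.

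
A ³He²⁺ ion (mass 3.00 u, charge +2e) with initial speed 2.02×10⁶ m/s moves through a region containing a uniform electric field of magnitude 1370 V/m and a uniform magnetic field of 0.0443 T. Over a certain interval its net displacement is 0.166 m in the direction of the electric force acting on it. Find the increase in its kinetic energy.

The magnetic force is always ⟂ v and does no work; only the electric force changes KE.
ΔKE = F_E · d = |q|E d = (3.204×10⁻¹⁹)(1370)(0.166) ≈ 7.29×10⁻¹⁷ J.

ΔKE ≈ 7.29×10⁻¹⁷ J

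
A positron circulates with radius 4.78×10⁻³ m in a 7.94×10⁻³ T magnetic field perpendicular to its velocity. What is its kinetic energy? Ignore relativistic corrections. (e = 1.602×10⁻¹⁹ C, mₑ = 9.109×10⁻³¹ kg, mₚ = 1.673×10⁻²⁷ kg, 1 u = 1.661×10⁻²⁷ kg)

v = |q|Br/m, then KE = ½mv² = (qBr)²/(2m).
v = (1.602×10⁻¹⁹)(7.94×10⁻³)(4.78×10⁻³)/9.109×10⁻³¹ ≈ 6.675×10⁶ m/s.
KE = ½(9.109×10⁻³¹)(6.675×10⁶)² ≈ 2.03×10⁻¹⁷ J = 127 eV.

KE ≈ 127 eV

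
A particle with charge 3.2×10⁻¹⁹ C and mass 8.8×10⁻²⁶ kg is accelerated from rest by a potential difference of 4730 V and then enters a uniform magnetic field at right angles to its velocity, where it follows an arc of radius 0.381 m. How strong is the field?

v = √(2|q|V/m) = √(2·3.2×10⁻¹⁹·4730/8.8×10⁻²⁶) ≈ 1.855×10⁵ m/s.
B = mv/(|q|r) = (8.8×10⁻²⁶)(1.855×10⁵)/((3.2×10⁻¹⁹)(0.381)) ≈ 0.134 T.

B ≈ 0.134 T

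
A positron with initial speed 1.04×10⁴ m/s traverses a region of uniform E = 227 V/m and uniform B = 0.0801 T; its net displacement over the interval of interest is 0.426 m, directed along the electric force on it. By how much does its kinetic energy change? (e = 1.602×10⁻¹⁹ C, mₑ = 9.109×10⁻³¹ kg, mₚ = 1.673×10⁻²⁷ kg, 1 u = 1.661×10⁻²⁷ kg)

ΔKE ≈ 1.55×10⁻¹⁷ J

The magnetic force is always ⟂ v and does no work; only the electric force changes KE.
ΔKE = F_E · d = |q|E d = (1.602×10⁻¹⁹)(227)(0.426) ≈ 1.55×10⁻¹⁷ J.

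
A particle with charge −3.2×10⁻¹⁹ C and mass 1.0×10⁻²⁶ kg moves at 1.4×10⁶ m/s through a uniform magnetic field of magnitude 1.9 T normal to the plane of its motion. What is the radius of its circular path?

r ≈ 0.023 m

The magnetic force provides the centripetal force: |q|vB = mv²/r.
r = mv/(|q|B) = (1.0×10⁻²⁶)(1.4×10⁶)/((3.2×10⁻¹⁹)(1.9)) ≈ 0.023 m.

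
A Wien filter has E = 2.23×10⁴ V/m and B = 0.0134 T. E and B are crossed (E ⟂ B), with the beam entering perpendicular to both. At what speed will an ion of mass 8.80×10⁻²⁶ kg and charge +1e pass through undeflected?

v = 1.66×10⁶ m/s

Straight-line motion ⇒ electric and magnetic forces cancel, so E = vB.
v = E/B = 2.23×10⁴/0.0134 = 1.66×10⁶ m/s.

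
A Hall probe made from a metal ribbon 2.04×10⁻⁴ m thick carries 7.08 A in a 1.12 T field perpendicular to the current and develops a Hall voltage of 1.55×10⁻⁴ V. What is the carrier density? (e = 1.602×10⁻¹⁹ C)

From V_H = IB/(n e t), n = IB/(V_H e t).
n = (7.08)(1.12)/((1.55×10⁻⁴)(1.602×10⁻¹⁹)(2.04×10⁻⁴)) ≈ 1.57×10²⁷ m⁻³.

n ≈ 1.57×10²⁷ m⁻³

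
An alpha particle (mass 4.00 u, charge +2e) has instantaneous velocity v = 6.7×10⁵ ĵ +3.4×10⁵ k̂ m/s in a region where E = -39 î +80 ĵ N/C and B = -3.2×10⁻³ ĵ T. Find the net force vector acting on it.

v×B = (1090, 0, 0) N/C.
E + v×B = (1050, 80.0, 0) N/C.
F = q(E + v×B) = (3.204×10⁻¹⁹ C)·(1050, 80.0, 0) = (3.36×10⁻¹⁶, 2.56×10⁻¹⁷, 0) N.

F ≈ (3.36×10⁻¹⁶, 2.56×10⁻¹⁷, 0) N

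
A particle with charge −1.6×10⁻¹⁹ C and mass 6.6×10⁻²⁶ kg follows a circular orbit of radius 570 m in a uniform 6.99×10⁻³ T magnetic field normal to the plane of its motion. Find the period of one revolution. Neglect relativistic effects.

The cyclotron period depends only on m, q, B: T = 2πm/(|q|B).
T = 2π(6.6×10⁻²⁶)/((1.6×10⁻¹⁹)(6.99×10⁻³)) ≈ 3.71×10⁻⁴ s.

T ≈ 3.71×10⁻⁴ s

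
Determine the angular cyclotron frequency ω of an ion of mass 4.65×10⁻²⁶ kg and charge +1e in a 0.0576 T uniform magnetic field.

ω = |q|B/m.
ω = (1.602×10⁻¹⁹)(0.0576)/4.65×10⁻²⁶ ≈ 1.98×10⁵ rad/s.

ω ≈ 1.98×10⁵ rad/s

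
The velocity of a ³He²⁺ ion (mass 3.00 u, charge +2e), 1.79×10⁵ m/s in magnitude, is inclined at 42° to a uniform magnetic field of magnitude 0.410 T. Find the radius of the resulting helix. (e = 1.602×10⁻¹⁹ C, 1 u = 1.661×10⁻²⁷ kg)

r ≈ 4.54×10⁻³ m

v⊥ = v sinθ = 1.79×10⁵·sin42° ≈ 1.198×10⁵ m/s.
r = m v⊥/(|q|B) = (4.983×10⁻²⁷)(1.198×10⁵)/((3.204×10⁻¹⁹)(0.410)) ≈ 4.54×10⁻³ m.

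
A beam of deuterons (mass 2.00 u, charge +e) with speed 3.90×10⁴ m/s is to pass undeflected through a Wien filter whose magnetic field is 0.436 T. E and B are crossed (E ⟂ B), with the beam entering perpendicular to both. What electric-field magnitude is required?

For straight-line motion qE = qvB, so E = vB.
E = 3.90×10⁴ × 0.436 = 1.70×10⁴ V/m.

E = 1.70×10⁴ V/m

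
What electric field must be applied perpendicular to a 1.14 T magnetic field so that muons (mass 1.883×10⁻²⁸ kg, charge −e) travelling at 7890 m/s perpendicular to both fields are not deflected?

E = 8990 V/m

For straight-line motion qE = qvB, so E = vB.
E = 7890 × 1.14 = 8990 V/m.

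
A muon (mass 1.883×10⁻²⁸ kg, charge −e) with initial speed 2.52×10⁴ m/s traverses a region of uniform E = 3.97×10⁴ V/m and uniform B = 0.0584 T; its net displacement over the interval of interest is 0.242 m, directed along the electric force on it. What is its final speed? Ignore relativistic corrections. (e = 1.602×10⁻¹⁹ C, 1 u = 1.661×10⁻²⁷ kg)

v_f ≈ 4.04×10⁶ m/s

B does no work; ΔKE = |q|E d.
½mv_f² = ½mv₀² + |q|Ed = ½(1.883×10⁻²⁸)(2.52×10⁴)² + (1.602×10⁻¹⁹)(3.97×10⁴)(0.242) ≈ 5.979×10⁻²⁰ J + 1.539×10⁻¹⁵ J ≈ 1.539×10⁻¹⁵ J.
v_f = √(2·1.539×10⁻¹⁵/1.883×10⁻²⁸) ≈ 4.04×10⁶ m/s.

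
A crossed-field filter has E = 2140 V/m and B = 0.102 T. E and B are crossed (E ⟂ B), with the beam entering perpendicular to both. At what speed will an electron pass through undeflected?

Straight-line motion ⇒ electric and magnetic forces cancel, so E = vB.
v = E/B = 2140/0.102 = 2.10×10⁴ m/s.
The result is independent of the particle's charge and mass.

v = 2.10×10⁴ m/s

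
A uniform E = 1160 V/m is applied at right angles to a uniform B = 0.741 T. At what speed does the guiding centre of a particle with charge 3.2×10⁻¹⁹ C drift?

v_d ≈ 1570 m/s

In crossed fields the guiding centre drifts at v_d = |E×B|/B² = E/B, independent of charge and mass.
v_d = 1160/0.741 = 1570 m/s.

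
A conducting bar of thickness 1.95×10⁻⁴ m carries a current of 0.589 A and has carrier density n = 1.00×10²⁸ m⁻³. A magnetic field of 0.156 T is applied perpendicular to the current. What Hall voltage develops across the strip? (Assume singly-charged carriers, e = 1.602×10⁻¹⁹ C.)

V_H = IB/(n e t).
V_H = (0.589)(0.156)/((1.00×10²⁸)(1.602×10⁻¹⁹)(1.95×10⁻⁴)) ≈ 2.94×10⁻⁷ V.

V_H ≈ 2.94×10⁻⁷ V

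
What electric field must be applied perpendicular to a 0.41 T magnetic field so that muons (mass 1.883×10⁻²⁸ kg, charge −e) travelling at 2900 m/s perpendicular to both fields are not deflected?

For straight-line motion qE = qvB, so E = vB.
E = 2900 × 0.41 = 1200 V/m.

E = 1200 V/m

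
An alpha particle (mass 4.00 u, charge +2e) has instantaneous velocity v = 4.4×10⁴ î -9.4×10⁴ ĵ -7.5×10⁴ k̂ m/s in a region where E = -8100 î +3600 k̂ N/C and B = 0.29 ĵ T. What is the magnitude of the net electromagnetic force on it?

|F| ≈ 6.83×10⁻¹⁵ N

v×B = (2.18×10⁴, 0, 1.28×10⁴) N/C.
E + v×B = (1.36×10⁴, 0, 1.64×10⁴) N/C.
F = q(E + v×B) = (3.204×10⁻¹⁹ C)·(1.36×10⁴, 0, 1.64×10⁴) = (4.37×10⁻¹⁵, 0, 5.24×10⁻¹⁵) N.
|F| = 6.83×10⁻¹⁵ N.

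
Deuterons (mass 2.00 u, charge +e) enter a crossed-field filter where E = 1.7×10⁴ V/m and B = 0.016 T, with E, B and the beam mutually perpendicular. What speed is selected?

Straight-line motion ⇒ electric and magnetic forces cancel, so E = vB.
v = E/B = 1.7×10⁴/0.016 = 1.1×10⁶ m/s.

v = 1.1×10⁶ m/s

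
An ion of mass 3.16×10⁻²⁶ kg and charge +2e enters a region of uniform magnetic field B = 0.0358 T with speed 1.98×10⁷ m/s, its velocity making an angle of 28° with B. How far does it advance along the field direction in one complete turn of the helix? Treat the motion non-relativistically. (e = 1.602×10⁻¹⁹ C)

p ≈ 303 m

v∥ = v cosθ = 1.98×10⁷·cos28° ≈ 1.748×10⁷ m/s.
T = 2πm/(|q|B) = 2π(3.16×10⁻²⁶)/((3.204×10⁻¹⁹)(0.0358)) ≈ 1.731×10⁻⁵ s.
pitch = v∥ T = (1.748×10⁷)(1.731×10⁻⁵) ≈ 303 m.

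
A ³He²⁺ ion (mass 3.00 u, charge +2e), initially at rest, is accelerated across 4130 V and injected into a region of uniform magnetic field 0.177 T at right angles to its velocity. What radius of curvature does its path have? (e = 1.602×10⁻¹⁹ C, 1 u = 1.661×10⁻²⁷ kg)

r ≈ 0.0640 m

Acceleration: |q|V = ½mv² ⇒ v = √(2|q|V/m) = √(2·3.204×10⁻¹⁹·4130/4.983×10⁻²⁷) ≈ 7.288×10⁵ m/s.
In the field: r = mv/(|q|B) = (4.983×10⁻²⁷)(7.288×10⁵)/((3.204×10⁻¹⁹)(0.177)) ≈ 0.0640 m.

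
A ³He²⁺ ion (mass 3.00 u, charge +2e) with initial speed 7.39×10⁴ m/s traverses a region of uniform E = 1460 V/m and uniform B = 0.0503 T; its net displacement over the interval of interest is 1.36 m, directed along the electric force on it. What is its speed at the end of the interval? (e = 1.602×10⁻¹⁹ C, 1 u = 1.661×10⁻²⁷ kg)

v_f ≈ 5.11×10⁵ m/s

B does no work; ΔKE = |q|E d.
½mv_f² = ½mv₀² + |q|Ed = ½(4.983×10⁻²⁷)(7.39×10⁴)² + (3.204×10⁻¹⁹)(1460)(1.36) ≈ 1.361×10⁻¹⁷ J + 6.362×10⁻¹⁶ J ≈ 6.498×10⁻¹⁶ J.
v_f = √(2·6.498×10⁻¹⁶/4.983×10⁻²⁷) ≈ 5.11×10⁵ m/s.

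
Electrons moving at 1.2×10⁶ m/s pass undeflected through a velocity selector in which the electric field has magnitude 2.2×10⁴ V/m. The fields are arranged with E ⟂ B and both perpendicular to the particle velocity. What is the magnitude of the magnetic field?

Balance of forces in the selector: qE = qvB ⇒ B = E/v.
B = 2.2×10⁴/1.2×10⁶ = 0.018 T.

B = 0.018 T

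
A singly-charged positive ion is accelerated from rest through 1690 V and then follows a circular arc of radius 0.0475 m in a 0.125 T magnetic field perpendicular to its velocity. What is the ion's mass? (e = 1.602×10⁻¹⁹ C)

m ≈ 1.67×10⁻²⁷ kg

Combine |q|V = ½mv² and r = mv/(|q|B): eliminate v to get m = qB²r²/(2V).
m = (1.602×10⁻¹⁹)(0.125)²(0.0475)²/(2·1690) ≈ 1.67×10⁻²⁷ kg.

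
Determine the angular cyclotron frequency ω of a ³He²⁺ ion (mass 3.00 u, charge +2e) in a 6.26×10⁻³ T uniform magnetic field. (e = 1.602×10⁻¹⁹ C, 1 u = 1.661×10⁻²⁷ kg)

ω ≈ 4.03×10⁵ rad/s

ω = |q|B/m.
ω = (3.204×10⁻¹⁹)(6.26×10⁻³)/4.983×10⁻²⁷ ≈ 4.03×10⁵ rad/s.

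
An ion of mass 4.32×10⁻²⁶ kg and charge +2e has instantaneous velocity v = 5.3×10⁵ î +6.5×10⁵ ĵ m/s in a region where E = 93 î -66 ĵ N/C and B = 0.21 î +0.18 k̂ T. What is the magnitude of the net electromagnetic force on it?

|F| ≈ 6.52×10⁻¹⁴ N

v×B = (1.17×10⁵, -9.54×10⁴, -1.36×10⁵) N/C.
E + v×B = (1.17×10⁵, -9.55×10⁴, -1.36×10⁵) N/C.
F = q(E + v×B) = (3.204×10⁻¹⁹ C)·(1.17×10⁵, -9.55×10⁴, -1.36×10⁵) = (3.75×10⁻¹⁴, -3.06×10⁻¹⁴, -4.37×10⁻¹⁴) N.
|F| = 6.52×10⁻¹⁴ N.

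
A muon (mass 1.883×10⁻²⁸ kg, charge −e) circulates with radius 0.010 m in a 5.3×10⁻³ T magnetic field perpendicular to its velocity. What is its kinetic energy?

v = |q|Br/m, then KE = ½mv² = (qBr)²/(2m).
v = (1.602×10⁻¹⁹)(5.3×10⁻³)(0.010)/1.883×10⁻²⁸ ≈ 4.509×10⁴ m/s.
KE = ½(1.883×10⁻²⁸)(4.509×10⁴)² ≈ 1.9×10⁻¹⁹ J.

KE ≈ 1.9×10⁻¹⁹ J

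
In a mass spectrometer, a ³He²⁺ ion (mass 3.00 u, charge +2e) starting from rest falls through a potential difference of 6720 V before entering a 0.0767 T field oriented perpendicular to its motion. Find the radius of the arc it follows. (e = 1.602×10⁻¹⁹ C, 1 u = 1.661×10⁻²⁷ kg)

r ≈ 0.188 m

Acceleration: |q|V = ½mv² ⇒ v = √(2|q|V/m) = √(2·3.204×10⁻¹⁹·6720/4.983×10⁻²⁷) ≈ 9.296×10⁵ m/s.
In the field: r = mv/(|q|B) = (4.983×10⁻²⁷)(9.296×10⁵)/((3.204×10⁻¹⁹)(0.0767)) ≈ 0.188 m.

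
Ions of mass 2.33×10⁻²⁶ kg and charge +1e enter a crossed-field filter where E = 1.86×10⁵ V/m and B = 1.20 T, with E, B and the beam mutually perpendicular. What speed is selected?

Straight-line motion ⇒ electric and magnetic forces cancel, so E = vB.
v = E/B = 1.86×10⁵/1.20 = 1.55×10⁵ m/s.

v = 1.55×10⁵ m/s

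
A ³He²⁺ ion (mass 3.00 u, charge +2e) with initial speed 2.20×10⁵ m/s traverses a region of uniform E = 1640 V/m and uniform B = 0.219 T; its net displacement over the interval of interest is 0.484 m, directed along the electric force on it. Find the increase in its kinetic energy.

The magnetic force is always ⟂ v and does no work; only the electric force changes KE.
ΔKE = F_E · d = |q|E d = (3.204×10⁻¹⁹)(1640)(0.484) ≈ 2.54×10⁻¹⁶ J.

ΔKE ≈ 2.54×10⁻¹⁶ J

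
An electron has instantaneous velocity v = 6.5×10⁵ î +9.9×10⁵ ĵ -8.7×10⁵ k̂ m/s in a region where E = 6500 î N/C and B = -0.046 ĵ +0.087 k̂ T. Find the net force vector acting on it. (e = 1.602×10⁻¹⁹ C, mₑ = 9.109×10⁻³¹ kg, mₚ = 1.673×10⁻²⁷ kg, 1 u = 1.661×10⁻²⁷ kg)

v×B = (4.61×10⁴, -5.65×10⁴, -2.99×10⁴) N/C.
E + v×B = (5.26×10⁴, -5.65×10⁴, -2.99×10⁴) N/C.
F = q(E + v×B) = (−1.602×10⁻¹⁹ C)·(5.26×10⁴, -5.65×10⁴, -2.99×10⁴) = (-8.43×10⁻¹⁵, 9.06×10⁻¹⁵, 4.79×10⁻¹⁵) N.

F ≈ (-8.43×10⁻¹⁵, 9.06×10⁻¹⁵, 4.79×10⁻¹⁵) N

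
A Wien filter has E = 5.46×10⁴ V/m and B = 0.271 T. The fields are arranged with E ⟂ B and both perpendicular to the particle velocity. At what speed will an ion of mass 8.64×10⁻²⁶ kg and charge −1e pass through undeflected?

Straight-line motion ⇒ electric and magnetic forces cancel, so E = vB.
v = E/B = 5.46×10⁴/0.271 = 2.01×10⁵ m/s.

v = 2.01×10⁵ m/s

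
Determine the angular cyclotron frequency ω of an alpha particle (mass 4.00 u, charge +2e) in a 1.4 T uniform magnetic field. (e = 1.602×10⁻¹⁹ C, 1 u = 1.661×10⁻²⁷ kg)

ω = |q|B/m.
ω = (3.204×10⁻¹⁹)(1.4)/6.644×10⁻²⁷ ≈ 6.8×10⁷ rad/s.

ω ≈ 6.8×10⁷ rad/s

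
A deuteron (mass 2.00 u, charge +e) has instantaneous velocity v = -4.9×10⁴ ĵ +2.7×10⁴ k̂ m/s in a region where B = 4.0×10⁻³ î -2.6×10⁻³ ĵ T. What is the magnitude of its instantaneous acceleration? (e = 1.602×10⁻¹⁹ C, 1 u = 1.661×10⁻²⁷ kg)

v×B = (70.2, 108, 196) N/C.
F = q v×B = (1.602×10⁻¹⁹ C)·(70.2, 108, 196) = (1.12×10⁻¹⁷, 1.73×10⁻¹⁷, 3.14×10⁻¹⁷) N.
|a| = |F|/m = 3.757×10⁻¹⁷/3.322×10⁻²⁷ ≈ 1.13×10¹⁰ m/s².

|a| ≈ 1.13×10¹⁰ m/s²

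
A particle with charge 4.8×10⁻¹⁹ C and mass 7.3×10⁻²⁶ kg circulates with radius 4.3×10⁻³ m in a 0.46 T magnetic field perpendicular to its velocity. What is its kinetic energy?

KE ≈ 6.2×10⁻¹⁸ J

v = |q|Br/m, then KE = ½mv² = (qBr)²/(2m).
v = (4.8×10⁻¹⁹)(0.46)(4.3×10⁻³)/7.3×10⁻²⁶ ≈ 1.301×10⁴ m/s.
KE = ½(7.3×10⁻²⁶)(1.301×10⁴)² ≈ 6.2×10⁻¹⁸ J.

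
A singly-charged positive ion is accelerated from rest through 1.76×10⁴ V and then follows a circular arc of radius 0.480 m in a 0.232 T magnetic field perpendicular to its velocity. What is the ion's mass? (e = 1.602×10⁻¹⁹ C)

Combine |q|V = ½mv² and r = mv/(|q|B): eliminate v to get m = qB²r²/(2V).
m = (1.602×10⁻¹⁹)(0.232)²(0.480)²/(2·1.76×10⁴) ≈ 5.64×10⁻²⁶ kg.

m ≈ 5.64×10⁻²⁶ kg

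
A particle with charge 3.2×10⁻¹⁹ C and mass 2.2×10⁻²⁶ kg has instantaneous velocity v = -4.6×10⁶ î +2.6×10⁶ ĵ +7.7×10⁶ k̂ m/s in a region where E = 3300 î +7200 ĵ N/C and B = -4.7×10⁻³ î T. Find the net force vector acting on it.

v×B = (0, -3.62×10⁴, 1.22×10⁴) N/C.
E + v×B = (3300, -2.90×10⁴, 1.22×10⁴) N/C.
F = q(E + v×B) = (3.2×10⁻¹⁹ C)·(3300, -2.90×10⁴, 1.22×10⁴) = (1.06×10⁻¹⁵, -9.28×10⁻¹⁵, 3.91×10⁻¹⁵) N.

F ≈ (1.06×10⁻¹⁵, -9.28×10⁻¹⁵, 3.91×10⁻¹⁵) N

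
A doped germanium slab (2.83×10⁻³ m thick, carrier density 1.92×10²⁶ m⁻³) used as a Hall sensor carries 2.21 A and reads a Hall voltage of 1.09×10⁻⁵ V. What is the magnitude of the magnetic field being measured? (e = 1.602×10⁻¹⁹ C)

From V_H = IB/(n e t), B = V_H n e t / I.
B = (1.09×10⁻⁵)(1.92×10²⁶)(1.602×10⁻¹⁹)(2.83×10⁻³)/2.21 ≈ 0.429 T.

B ≈ 0.429 T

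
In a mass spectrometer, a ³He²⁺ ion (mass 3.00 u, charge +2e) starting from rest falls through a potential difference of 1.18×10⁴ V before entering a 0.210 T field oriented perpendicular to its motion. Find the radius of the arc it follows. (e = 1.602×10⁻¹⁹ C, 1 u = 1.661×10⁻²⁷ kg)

r ≈ 0.0912 m

Acceleration: |q|V = ½mv² ⇒ v = √(2|q|V/m) = √(2·3.204×10⁻¹⁹·1.18×10⁴/4.983×10⁻²⁷) ≈ 1.232×10⁶ m/s.
In the field: r = mv/(|q|B) = (4.983×10⁻²⁷)(1.232×10⁶)/((3.204×10⁻¹⁹)(0.210)) ≈ 0.0912 m.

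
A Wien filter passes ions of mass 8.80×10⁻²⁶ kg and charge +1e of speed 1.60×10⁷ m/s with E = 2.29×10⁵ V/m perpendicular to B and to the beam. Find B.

B = 0.0143 T

Balance of forces in the selector: qE = qvB ⇒ B = E/v.
B = 2.29×10⁵/1.60×10⁷ = 0.0143 T.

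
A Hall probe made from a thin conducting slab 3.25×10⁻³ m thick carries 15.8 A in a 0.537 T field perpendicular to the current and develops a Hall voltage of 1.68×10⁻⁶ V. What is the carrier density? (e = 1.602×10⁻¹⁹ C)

From V_H = IB/(n e t), n = IB/(V_H e t).
n = (15.8)(0.537)/((1.68×10⁻⁶)(1.602×10⁻¹⁹)(3.25×10⁻³)) ≈ 9.70×10²⁷ m⁻³.

n ≈ 9.70×10²⁷ m⁻³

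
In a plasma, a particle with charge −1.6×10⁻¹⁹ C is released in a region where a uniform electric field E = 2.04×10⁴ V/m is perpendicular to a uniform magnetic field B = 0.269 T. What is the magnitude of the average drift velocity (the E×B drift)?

v_d ≈ 7.58×10⁴ m/s

The E×B drift speed is v_d = E/B.
v_d = 2.04×10⁴/0.269 = 7.58×10⁴ m/s.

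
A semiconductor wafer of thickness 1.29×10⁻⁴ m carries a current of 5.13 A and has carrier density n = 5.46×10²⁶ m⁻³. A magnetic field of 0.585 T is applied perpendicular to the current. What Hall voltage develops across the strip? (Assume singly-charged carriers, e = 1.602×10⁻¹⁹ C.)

V_H ≈ 2.66×10⁻⁴ V

V_H = IB/(n e t).
V_H = (5.13)(0.585)/((5.46×10²⁶)(1.602×10⁻¹⁹)(1.29×10⁻⁴)) ≈ 2.66×10⁻⁴ V.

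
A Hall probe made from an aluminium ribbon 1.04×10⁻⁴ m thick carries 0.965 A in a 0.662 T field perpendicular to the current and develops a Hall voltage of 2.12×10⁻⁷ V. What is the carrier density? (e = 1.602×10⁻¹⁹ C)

n ≈ 1.81×10²⁹ m⁻³

From V_H = IB/(n e t), n = IB/(V_H e t).
n = (0.965)(0.662)/((2.12×10⁻⁷)(1.602×10⁻¹⁹)(1.04×10⁻⁴)) ≈ 1.81×10²⁹ m⁻³.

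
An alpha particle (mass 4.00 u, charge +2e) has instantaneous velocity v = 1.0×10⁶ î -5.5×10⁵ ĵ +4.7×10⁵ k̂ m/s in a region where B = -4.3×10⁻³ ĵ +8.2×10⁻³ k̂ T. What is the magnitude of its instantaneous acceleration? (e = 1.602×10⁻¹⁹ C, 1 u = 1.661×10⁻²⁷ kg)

|a| ≈ 4.62×10¹¹ m/s²

v×B = (-2490, -8200, -4300) N/C.
F = q v×B = (3.204×10⁻¹⁹ C)·(-2490, -8200, -4300) = (-7.97×10⁻¹⁶, -2.63×10⁻¹⁵, -1.38×10⁻¹⁵) N.
|a| = |F|/m = 3.072×10⁻¹⁵/6.644×10⁻²⁷ ≈ 4.62×10¹¹ m/s².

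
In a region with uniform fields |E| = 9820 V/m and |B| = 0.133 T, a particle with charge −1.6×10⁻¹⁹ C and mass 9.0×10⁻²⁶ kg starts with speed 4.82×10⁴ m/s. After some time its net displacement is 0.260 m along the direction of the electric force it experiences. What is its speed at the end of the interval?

v_f ≈ 1.07×10⁵ m/s

B does no work; ΔKE = |q|E d.
½mv_f² = ½mv₀² + |q|Ed = ½(9.0×10⁻²⁶)(4.82×10⁴)² + (1.6×10⁻¹⁹)(9820)(0.260) ≈ 1.045×10⁻¹⁶ J + 4.085×10⁻¹⁶ J ≈ 5.131×10⁻¹⁶ J.
v_f = √(2·5.131×10⁻¹⁶/9.0×10⁻²⁶) ≈ 1.07×10⁵ m/s.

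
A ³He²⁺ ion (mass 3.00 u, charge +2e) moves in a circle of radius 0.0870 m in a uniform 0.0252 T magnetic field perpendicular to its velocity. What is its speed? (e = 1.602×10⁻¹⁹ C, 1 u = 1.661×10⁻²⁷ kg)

v ≈ 1.41×10⁵ m/s

From |q|vB = mv²/r, v = |q|Br/m.
v = (3.204×10⁻¹⁹)(0.0252)(0.0870)/4.983×10⁻²⁷ ≈ 1.41×10⁵ m/s.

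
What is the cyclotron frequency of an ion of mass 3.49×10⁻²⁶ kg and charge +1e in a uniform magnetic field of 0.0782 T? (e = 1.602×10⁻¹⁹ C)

f = |q|B/(2πm).
f = (1.602×10⁻¹⁹)(0.0782)/(2π·3.49×10⁻²⁶) ≈ 5.71×10⁴ Hz.

f ≈ 5.71×10⁴ Hz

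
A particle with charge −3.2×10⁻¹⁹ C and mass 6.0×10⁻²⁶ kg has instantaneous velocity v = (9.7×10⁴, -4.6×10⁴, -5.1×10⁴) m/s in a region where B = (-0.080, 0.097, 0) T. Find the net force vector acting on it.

F ≈ (-1.58×10⁻¹⁵, -1.31×10⁻¹⁵, -1.83×10⁻¹⁵) N

v×B = (4950, 4080, 5730) N/C.
F = q v×B = (−3.2×10⁻¹⁹ C)·(4950, 4080, 5730) = (-1.58×10⁻¹⁵, -1.31×10⁻¹⁵, -1.83×10⁻¹⁵) N.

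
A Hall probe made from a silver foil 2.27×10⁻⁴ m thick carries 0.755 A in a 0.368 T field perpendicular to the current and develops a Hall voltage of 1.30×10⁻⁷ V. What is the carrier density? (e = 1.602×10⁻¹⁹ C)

n ≈ 5.88×10²⁸ m⁻³

From V_H = IB/(n e t), n = IB/(V_H e t).
n = (0.755)(0.368)/((1.30×10⁻⁷)(1.602×10⁻¹⁹)(2.27×10⁻⁴)) ≈ 5.88×10²⁸ m⁻³.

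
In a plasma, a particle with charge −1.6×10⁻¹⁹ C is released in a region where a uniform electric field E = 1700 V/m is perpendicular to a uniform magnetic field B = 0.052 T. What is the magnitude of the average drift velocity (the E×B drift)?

v_d ≈ 3.3×10⁴ m/s

The steady drift has the magnetic force balancing the electric force, so v_d = E/B.
v_d = 1700/0.052 = 3.3×10⁴ m/s.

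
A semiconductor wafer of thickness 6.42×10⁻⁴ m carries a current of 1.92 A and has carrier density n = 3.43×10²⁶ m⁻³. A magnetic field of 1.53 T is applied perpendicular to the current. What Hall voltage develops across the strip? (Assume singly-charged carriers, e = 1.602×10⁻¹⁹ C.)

V_H ≈ 8.33×10⁻⁵ V

V_H = IB/(n e t).
V_H = (1.92)(1.53)/((3.43×10²⁶)(1.602×10⁻¹⁹)(6.42×10⁻⁴)) ≈ 8.33×10⁻⁵ V.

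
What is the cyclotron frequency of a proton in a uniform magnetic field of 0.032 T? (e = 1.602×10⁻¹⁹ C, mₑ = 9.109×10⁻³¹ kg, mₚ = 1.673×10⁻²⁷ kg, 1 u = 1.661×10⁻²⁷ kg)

f ≈ 4.9×10⁵ Hz

f = |q|B/(2πm).
f = (1.602×10⁻¹⁹)(0.032)/(2π·1.673×10⁻²⁷) ≈ 4.9×10⁵ Hz.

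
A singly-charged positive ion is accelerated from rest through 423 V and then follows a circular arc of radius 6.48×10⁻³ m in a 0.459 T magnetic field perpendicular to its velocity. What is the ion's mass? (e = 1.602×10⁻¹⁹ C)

m ≈ 1.68×10⁻²⁷ kg

Combine |q|V = ½mv² and r = mv/(|q|B): eliminate v to get m = qB²r²/(2V).
m = (1.602×10⁻¹⁹)(0.459)²(6.48×10⁻³)²/(2·423) ≈ 1.68×10⁻²⁷ kg.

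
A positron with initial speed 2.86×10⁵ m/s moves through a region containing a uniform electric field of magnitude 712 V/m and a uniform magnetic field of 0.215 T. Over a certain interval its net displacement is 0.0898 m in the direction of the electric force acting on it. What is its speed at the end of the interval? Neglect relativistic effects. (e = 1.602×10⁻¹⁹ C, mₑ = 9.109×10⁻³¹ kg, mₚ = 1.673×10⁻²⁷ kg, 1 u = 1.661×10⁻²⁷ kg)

B does no work; ΔKE = |q|E d.
½mv_f² = ½mv₀² + |q|Ed = ½(9.109×10⁻³¹)(2.86×10⁵)² + (1.602×10⁻¹⁹)(712)(0.0898) ≈ 3.725×10⁻²⁰ J + 1.024×10⁻¹⁷ J ≈ 1.028×10⁻¹⁷ J.
v_f = √(2·1.028×10⁻¹⁷/9.109×10⁻³¹) ≈ 4.75×10⁶ m/s.

v_f ≈ 4.75×10⁶ m/s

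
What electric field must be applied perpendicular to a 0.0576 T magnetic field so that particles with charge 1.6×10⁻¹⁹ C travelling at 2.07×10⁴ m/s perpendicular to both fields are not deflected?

For straight-line motion qE = qvB, so E = vB.
E = 2.07×10⁴ × 0.0576 = 1190 V/m.

E = 1190 V/m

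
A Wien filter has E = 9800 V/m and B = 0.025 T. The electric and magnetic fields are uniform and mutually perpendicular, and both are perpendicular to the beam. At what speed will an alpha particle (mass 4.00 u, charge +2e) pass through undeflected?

v = 3.9×10⁵ m/s

Zero net Lorentz force requires |qE| = |q v×B|, i.e. E = vB.
v = E/B = 9800/0.025 = 3.9×10⁵ m/s.
The result is independent of the particle's charge and mass.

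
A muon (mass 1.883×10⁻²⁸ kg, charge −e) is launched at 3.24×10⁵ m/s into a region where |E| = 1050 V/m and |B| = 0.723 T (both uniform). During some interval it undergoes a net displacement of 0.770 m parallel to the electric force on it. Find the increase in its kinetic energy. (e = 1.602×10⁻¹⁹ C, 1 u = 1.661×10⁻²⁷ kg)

ΔKE ≈ 1.30×10⁻¹⁶ J

The magnetic force is always ⟂ v and does no work; only the electric force changes KE.
ΔKE = F_E · d = |q|E d = (1.602×10⁻¹⁹)(1050)(0.770) ≈ 1.30×10⁻¹⁶ J.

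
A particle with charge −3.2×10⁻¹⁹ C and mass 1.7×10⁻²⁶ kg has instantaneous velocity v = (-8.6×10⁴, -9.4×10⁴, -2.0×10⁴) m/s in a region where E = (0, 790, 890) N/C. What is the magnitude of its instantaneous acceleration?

Only an electric field acts, so F = qE = (−3.2×10⁻¹⁹ C)·(0, 790, 890) = (0, -2.53×10⁻¹⁶, -2.85×10⁻¹⁶) N.
|a| = |F|/m = 3.808×10⁻¹⁶/1.7×10⁻²⁶ ≈ 2.24×10¹⁰ m/s².

|a| ≈ 2.24×10¹⁰ m/s²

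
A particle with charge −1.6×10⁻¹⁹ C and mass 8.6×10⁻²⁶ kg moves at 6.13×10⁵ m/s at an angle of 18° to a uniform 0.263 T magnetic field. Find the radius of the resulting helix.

v⊥ = v sinθ = 6.13×10⁵·sin18° ≈ 1.894×10⁵ m/s.
r = m v⊥/(|q|B) = (8.6×10⁻²⁶)(1.894×10⁵)/((1.6×10⁻¹⁹)(0.263)) ≈ 0.387 m.

r ≈ 0.387 m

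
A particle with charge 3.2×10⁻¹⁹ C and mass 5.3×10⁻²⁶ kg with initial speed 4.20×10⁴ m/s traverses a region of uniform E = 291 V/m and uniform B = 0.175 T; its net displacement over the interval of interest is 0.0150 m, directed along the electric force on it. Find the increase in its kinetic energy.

ΔKE ≈ 1.40×10⁻¹⁸ J

The magnetic force is always ⟂ v and does no work; only the electric force changes KE.
ΔKE = F_E · d = |q|E d = (3.2×10⁻¹⁹)(291)(0.0150) ≈ 1.40×10⁻¹⁸ J.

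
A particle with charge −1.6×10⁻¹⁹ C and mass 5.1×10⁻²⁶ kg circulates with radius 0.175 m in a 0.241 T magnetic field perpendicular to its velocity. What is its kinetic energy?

v = |q|Br/m, then KE = ½mv² = (qBr)²/(2m).
v = (1.6×10⁻¹⁹)(0.241)(0.175)/5.1×10⁻²⁶ ≈ 1.323×10⁵ m/s.
KE = ½(5.1×10⁻²⁶)(1.323×10⁵)² ≈ 4.46×10⁻¹⁶ J.

KE ≈ 4.46×10⁻¹⁶ J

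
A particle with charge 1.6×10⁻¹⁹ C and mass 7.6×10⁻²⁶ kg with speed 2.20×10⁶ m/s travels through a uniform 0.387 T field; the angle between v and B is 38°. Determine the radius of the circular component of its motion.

r ≈ 1.66 m

v⊥ = v sinθ = 2.20×10⁶·sin38° ≈ 1.354×10⁶ m/s.
r = m v⊥/(|q|B) = (7.6×10⁻²⁶)(1.354×10⁶)/((1.6×10⁻¹⁹)(0.387)) ≈ 1.66 m.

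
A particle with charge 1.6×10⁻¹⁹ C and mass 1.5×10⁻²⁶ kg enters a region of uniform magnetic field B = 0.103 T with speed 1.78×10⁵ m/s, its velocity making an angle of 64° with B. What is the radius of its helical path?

r ≈ 0.146 m

v⊥ = v sinθ = 1.78×10⁵·sin64° ≈ 1.600×10⁵ m/s.
r = m v⊥/(|q|B) = (1.5×10⁻²⁶)(1.600×10⁵)/((1.6×10⁻¹⁹)(0.103)) ≈ 0.146 m.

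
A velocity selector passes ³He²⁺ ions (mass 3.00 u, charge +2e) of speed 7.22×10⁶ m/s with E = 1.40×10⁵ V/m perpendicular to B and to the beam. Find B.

Balance of forces in the selector: qE = qvB ⇒ B = E/v.
B = 1.40×10⁵/7.22×10⁶ = 0.0194 T.

B = 0.0194 T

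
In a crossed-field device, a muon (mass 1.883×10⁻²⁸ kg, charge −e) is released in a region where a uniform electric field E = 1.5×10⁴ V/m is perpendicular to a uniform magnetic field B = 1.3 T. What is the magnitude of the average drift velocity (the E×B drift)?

v_d ≈ 1.2×10⁴ m/s

The E×B drift speed is v_d = E/B.
v_d = 1.5×10⁴/1.3 = 1.2×10⁴ m/s.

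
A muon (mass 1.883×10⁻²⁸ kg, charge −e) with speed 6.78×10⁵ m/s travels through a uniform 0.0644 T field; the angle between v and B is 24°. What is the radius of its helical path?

v⊥ = v sinθ = 6.78×10⁵·sin24° ≈ 2.758×10⁵ m/s.
r = m v⊥/(|q|B) = (1.883×10⁻²⁸)(2.758×10⁵)/((1.602×10⁻¹⁹)(0.0644)) ≈ 5.03×10⁻³ m.

r ≈ 5.03×10⁻³ m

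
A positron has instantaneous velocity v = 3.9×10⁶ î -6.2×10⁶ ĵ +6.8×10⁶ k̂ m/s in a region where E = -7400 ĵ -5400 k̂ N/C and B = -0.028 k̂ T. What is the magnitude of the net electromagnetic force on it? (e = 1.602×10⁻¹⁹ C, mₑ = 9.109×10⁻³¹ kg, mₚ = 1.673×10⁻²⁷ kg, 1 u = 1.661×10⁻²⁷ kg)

v×B = (1.74×10⁵, 1.09×10⁵, 0) N/C.
E + v×B = (1.74×10⁵, 1.02×10⁵, -5400) N/C.
F = q(E + v×B) = (1.602×10⁻¹⁹ C)·(1.74×10⁵, 1.02×10⁵, -5400) = (2.78×10⁻¹⁴, 1.63×10⁻¹⁴, -8.65×10⁻¹⁶) N.
|F| = 3.23×10⁻¹⁴ N.

|F| ≈ 3.23×10⁻¹⁴ N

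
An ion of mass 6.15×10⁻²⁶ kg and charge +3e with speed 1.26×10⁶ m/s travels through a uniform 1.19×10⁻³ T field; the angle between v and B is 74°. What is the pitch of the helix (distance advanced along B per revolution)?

v∥ = v cosθ = 1.26×10⁶·cos74° ≈ 3.473×10⁵ m/s.
T = 2πm/(|q|B) = 2π(6.15×10⁻²⁶)/((4.806×10⁻¹⁹)(1.19×10⁻³)) ≈ 6.757×10⁻⁴ s.
pitch = v∥ T = (3.473×10⁵)(6.757×10⁻⁴) ≈ 235 m.

p ≈ 235 m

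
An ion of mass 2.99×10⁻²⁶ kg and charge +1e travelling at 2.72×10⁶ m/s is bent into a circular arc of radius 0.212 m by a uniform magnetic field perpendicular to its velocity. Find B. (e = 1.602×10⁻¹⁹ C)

From |q|vB = mv²/r, B = mv/(|q|r).
B = (2.99×10⁻²⁶)(2.72×10⁶)/((1.602×10⁻¹⁹)(0.212)) ≈ 2.39 T.

B ≈ 2.39 T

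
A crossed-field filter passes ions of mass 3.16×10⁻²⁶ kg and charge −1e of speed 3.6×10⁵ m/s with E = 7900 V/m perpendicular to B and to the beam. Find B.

B = 0.022 T

Balance of forces in the selector: qE = qvB ⇒ B = E/v.
B = 7900/3.6×10⁵ = 0.022 T.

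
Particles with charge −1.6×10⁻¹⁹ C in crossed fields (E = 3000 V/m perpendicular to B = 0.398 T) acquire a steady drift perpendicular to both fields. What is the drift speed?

v_d ≈ 7540 m/s

In crossed fields the guiding centre drifts at v_d = |E×B|/B² = E/B, independent of charge and mass.
v_d = 3000/0.398 = 7540 m/s.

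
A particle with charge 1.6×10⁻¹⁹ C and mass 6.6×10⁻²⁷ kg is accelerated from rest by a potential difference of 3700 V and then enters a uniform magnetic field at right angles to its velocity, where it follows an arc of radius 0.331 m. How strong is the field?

B ≈ 0.0528 T

v = √(2|q|V/m) = √(2·1.6×10⁻¹⁹·3700/6.6×10⁻²⁷) ≈ 4.235×10⁵ m/s.
B = mv/(|q|r) = (6.6×10⁻²⁷)(4.235×10⁵)/((1.6×10⁻¹⁹)(0.331)) ≈ 0.0528 T.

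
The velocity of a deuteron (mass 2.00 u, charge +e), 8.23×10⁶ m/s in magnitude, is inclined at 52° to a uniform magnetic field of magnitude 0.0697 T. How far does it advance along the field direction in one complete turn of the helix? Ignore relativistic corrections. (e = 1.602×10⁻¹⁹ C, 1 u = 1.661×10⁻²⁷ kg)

v∥ = v cosθ = 8.23×10⁶·cos52° ≈ 5.067×10⁶ m/s.
T = 2πm/(|q|B) = 2π(3.322×10⁻²⁷)/((1.602×10⁻¹⁹)(0.0697)) ≈ 1.869×10⁻⁶ s.
pitch = v∥ T = (5.067×10⁶)(1.869×10⁻⁶) ≈ 9.47 m.

p ≈ 9.47 m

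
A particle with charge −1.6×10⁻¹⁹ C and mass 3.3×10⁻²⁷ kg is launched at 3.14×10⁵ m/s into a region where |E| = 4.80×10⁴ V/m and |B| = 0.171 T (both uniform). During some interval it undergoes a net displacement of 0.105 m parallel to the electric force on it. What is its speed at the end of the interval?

v_f ≈ 7.66×10⁵ m/s

B does no work; ΔKE = |q|E d.
½mv_f² = ½mv₀² + |q|Ed = ½(3.3×10⁻²⁷)(3.14×10⁵)² + (1.6×10⁻¹⁹)(4.80×10⁴)(0.105) ≈ 1.627×10⁻¹⁶ J + 8.064×10⁻¹⁶ J ≈ 9.691×10⁻¹⁶ J.
v_f = √(2·9.691×10⁻¹⁶/3.3×10⁻²⁷) ≈ 7.66×10⁵ m/s.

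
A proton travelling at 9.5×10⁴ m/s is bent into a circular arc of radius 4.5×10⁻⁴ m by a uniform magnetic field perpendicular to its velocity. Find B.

B ≈ 2.2 T

From |q|vB = mv²/r, B = mv/(|q|r).
B = (1.673×10⁻²⁷)(9.5×10⁴)/((1.602×10⁻¹⁹)(4.5×10⁻⁴)) ≈ 2.2 T.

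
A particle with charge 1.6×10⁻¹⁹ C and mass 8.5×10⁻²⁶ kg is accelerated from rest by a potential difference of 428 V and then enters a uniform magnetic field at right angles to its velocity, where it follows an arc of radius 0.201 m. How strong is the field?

B ≈ 0.106 T

v = √(2|q|V/m) = √(2·1.6×10⁻¹⁹·428/8.5×10⁻²⁶) ≈ 4.014×10⁴ m/s.
B = mv/(|q|r) = (8.5×10⁻²⁶)(4.014×10⁴)/((1.6×10⁻¹⁹)(0.201)) ≈ 0.106 T.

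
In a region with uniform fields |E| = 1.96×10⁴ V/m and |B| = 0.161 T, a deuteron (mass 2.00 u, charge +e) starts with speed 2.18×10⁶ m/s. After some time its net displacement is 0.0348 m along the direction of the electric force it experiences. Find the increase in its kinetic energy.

ΔKE ≈ 1.09×10⁻¹⁶ J

The magnetic force is always ⟂ v and does no work; only the electric force changes KE.
ΔKE = F_E · d = |q|E d = (1.602×10⁻¹⁹)(1.96×10⁴)(0.0348) ≈ 1.09×10⁻¹⁶ J.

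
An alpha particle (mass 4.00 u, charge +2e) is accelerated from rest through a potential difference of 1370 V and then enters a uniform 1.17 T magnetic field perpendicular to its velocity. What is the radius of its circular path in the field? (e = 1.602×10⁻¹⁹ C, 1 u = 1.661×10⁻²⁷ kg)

Acceleration: |q|V = ½mv² ⇒ v = √(2|q|V/m) = √(2·3.204×10⁻¹⁹·1370/6.644×10⁻²⁷) ≈ 3.635×10⁵ m/s.
In the field: r = mv/(|q|B) = (6.644×10⁻²⁷)(3.635×10⁵)/((3.204×10⁻¹⁹)(1.17)) ≈ 6.44×10⁻³ m.

r ≈ 6.44×10⁻³ m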